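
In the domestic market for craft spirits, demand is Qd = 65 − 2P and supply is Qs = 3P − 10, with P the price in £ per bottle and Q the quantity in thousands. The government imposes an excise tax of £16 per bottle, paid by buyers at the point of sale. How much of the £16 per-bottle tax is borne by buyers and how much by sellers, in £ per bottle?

Buyers bear £9.6 per bottle; sellers bear £6.4 per bottle.

Without the tax, 65 − 2P = 3P − 10 gives 5P = 75, so P* = £15 and Q* = 35.
With the tax collected from buyers, demand (in seller-price terms) shifts: Qd = 65 − 2(P + 16).
New equilibrium: buyers pay £24.6, sellers receive £8.6, Q = 15.8. (Wedge: Pb − Ps = 16.)
Burden on buyers: £9.6; on sellers: £6.4. (They sum to £16.)
The less price-elastic side of the market bears the larger share of a per-unit tax.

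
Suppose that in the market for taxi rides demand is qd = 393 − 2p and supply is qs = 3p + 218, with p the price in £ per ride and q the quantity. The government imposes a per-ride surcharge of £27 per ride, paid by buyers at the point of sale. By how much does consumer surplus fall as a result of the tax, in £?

Before the tax: set 393 − 2p = 3p + 218 → p* = £35, q* = 323.
With the tax collected from buyers, demand (in seller-price terms) shifts: qd = 393 − 2(p + 27).
Solving gives q = 290.6 with buyers paying £51.2 and sellers receiving £24.2 (the £27 wedge).
ΔCS is the trapezoid between Q = 290.6 and Q = 323 of height £16.2: ½ · (323 + 290.6) · 16.2 = £4970.16.

Consumer surplus falls by £4970.16.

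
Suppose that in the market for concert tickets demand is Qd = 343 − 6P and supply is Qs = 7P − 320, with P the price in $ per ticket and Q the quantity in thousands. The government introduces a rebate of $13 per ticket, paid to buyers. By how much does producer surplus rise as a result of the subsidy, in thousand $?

Before the subsidy: set 343 − 6P = 7P − 320 → P* = $51, Q* = 37.
With a per-unit subsidy paid to buyers, each effectively pays P − 13, so demand becomes Qd = 343 − 6(P − 13).
New equilibrium: buyers pay $44, producers receive $57, Q = 79. (Wedge: Pb − Ps = −13.)
ΔPS is the trapezoid between Q = 79 and Q = 37 of height $6: ½ · (37 + 79) · 6 = $348.

Producer surplus rises by $348 thousand.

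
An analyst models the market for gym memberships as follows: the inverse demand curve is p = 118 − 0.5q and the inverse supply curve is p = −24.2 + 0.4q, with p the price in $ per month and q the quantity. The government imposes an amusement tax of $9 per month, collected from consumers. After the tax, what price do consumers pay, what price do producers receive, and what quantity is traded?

Consumers pay $44; producers receive $35; quantity = 148.

Rewrite in direct form: qd = 236 − 2p and qs = 2.5p + 60.5.
Before the tax: set 236 − 2p = 2.5p + 60.5 → p* = $39, q* = 158.
With the tax collected from consumers, demand (in seller-price terms) shifts: qd = 236 − 2(p + 9).
New equilibrium: consumers pay $44, producers receive $35, q = 148. (Wedge: pb − ps = 9.)
The less price-elastic side of the market bears the larger share of a per-unit tax.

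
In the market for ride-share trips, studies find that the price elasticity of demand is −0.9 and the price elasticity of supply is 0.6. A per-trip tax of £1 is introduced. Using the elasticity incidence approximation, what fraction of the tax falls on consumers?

Incidence ratio: consumers' share ≈ εs / (εs + |εd|) = 0.6 / (0.6 + 0.9) = 0.4.
Supply is the less elastic side, so consumers bear the smaller share.

Consumers' share ≈ 0.4.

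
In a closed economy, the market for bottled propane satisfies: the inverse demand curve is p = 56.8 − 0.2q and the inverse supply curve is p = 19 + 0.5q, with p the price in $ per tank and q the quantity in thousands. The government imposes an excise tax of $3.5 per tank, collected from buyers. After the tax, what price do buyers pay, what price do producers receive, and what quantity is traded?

Rewrite in direct form: qd = 284 − 5p and qs = 2p − 38.
Before the tax: set 284 − 5p = 2p − 38 → p* = $46, q* = 54.
With the tax collected from buyers, demand (in seller-price terms) shifts: qd = 284 − 5(p + 3.5).
New equilibrium: buyers pay $47, producers receive $43.5, q = 49. (Wedge: pb − ps = 3.5.)

Buyers pay $47; producers receive $43.5; quantity = 49.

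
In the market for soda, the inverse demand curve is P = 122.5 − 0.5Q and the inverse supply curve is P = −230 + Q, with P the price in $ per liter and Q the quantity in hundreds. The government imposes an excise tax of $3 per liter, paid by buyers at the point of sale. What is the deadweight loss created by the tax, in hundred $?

Rewrite in direct form: Qd = 245 − 2P and Qs = P + 230.
Before the tax: set 245 − 2P = P + 230 → P* = $5, Q* = 235.
With the tax collected from buyers, demand (in seller-price terms) shifts: Qd = 245 − 2(P + 3).
New equilibrium: buyers pay $6, suppliers receive $3, Q = 233. (Wedge: Pb − Ps = 3.)
Quantity falls by |ΔQ| = |235 − 233| = 2.
DWL = ½ · t · |ΔQ| = ½ · 3 · 2 = $3.

Deadweight loss = $3 hundred.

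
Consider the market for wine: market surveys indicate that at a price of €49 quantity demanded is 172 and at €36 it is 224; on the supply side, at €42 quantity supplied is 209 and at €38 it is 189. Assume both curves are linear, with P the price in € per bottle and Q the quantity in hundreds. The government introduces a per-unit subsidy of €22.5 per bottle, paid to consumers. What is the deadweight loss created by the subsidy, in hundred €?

Deadweight loss = €562.5 hundred.

Demand slope: (224 − 172)/(36 − 49) = -4, so Qd = 368 − 4P.
Supply slope: (189 − 209)/(38 − 42) = 5, so Qs = 5P − 1.
Without the subsidy, 368 − 4P = 5P − 1 gives 9P = 369, so P* = €41 and Q* = 204.
With a per-unit subsidy paid to consumers, each effectively pays P − 22.5, so demand becomes Qd = 368 − 4(P − 22.5).
New equilibrium: consumers pay €28.5, producers receive €51, Q = 254. (Wedge: Pb − Ps = −22.5.)
Quantity rises by |ΔQ| = |204 − 254| = 50.
DWL = ½ · t · |ΔQ| = ½ · 22.5 · 50 = €562.5.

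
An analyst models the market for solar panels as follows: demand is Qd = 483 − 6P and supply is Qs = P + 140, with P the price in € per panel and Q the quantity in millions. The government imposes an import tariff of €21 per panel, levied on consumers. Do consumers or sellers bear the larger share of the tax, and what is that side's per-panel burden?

Sellers bear the larger share: €18 per panel.

Before the tax: set 483 − 6P = P + 140 → P* = €49, Q* = 189.
With the tax collected from consumers, demand (in seller-price terms) shifts: Qd = 483 − 6(P + 21).
Solving gives Q = 171 with consumers paying €52 and sellers receiving €31 (the €21 wedge).
Per-panel burden: consumers €3, sellers €18.
Sellers take the larger share because supply is less price-elastic here (demand slope 6 vs supply slope 1).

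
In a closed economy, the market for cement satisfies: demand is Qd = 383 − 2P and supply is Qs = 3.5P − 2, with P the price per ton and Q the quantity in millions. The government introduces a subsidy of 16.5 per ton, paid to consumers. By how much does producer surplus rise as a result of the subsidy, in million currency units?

Without the subsidy, 383 − 2P = 3.5P − 2 gives 5.5P = 385, so P* = 70 and Q* = 243.
With a per-unit subsidy paid to consumers, each effectively pays P − 16.5, so demand becomes Qd = 383 − 2(P − 16.5).
Solving gives Q = 264 with consumers paying 59.5 and suppliers receiving 76 (the 16.5 wedge).
ΔPS is the trapezoid between Q = 264 and Q = 243 of height 6: ½ · (243 + 264) · 6 = 1521.

Producer surplus rises by 1521 million.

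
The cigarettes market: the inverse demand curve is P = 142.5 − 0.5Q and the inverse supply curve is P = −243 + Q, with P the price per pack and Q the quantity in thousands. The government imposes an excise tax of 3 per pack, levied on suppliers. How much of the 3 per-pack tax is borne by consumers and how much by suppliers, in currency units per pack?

Consumers bear 1 per pack; suppliers bear 2 per pack.

Inverting to Q(P) form: Qd = 285 − 2P; Qs = P + 243.
Without the tax, 285 − 2P = P + 243 gives 3P = 42, so P* = 14 and Q* = 257.
With the tax collected from suppliers, supply shifts: Qs = (P − 3) + 243.
Solving gives Q = 255 with consumers paying 15 and suppliers receiving 12 (the 3 wedge).
Burden on consumers: 1; on suppliers: 2. (They sum to 3.)
The less price-elastic side of the market bears the larger share of a per-unit tax.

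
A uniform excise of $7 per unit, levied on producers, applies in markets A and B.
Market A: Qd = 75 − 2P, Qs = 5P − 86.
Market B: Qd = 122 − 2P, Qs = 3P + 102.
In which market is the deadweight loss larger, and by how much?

Market A: pre-tax P* = $23, Q* = 29; post-tax Q = 19; deadweight loss = $35.
Market B: pre-tax P* = $4, Q* = 114; post-tax Q = 105.6; deadweight loss = $29.4.
Difference: $35 vs $29.4 → market A is larger by $5.6.

Market A, by $5.6.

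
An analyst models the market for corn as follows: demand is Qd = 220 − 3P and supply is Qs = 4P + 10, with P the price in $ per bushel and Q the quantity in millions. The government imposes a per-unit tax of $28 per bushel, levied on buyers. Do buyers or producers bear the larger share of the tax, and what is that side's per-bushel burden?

Before the tax: set 220 − 3P = 4P + 10 → P* = $30, Q* = 130.
With the tax collected from buyers, demand (in seller-price terms) shifts: Qd = 220 − 3(P + 28).
New equilibrium: buyers pay $46, producers receive $18, Q = 82. (Wedge: Pb − Ps = 28.)
Per-bushel burden: buyers $16, producers $12.
Buyers take the larger share because demand is less price-elastic here (demand slope 3 vs supply slope 4).

Buyers bear the larger share: $16 per bushel.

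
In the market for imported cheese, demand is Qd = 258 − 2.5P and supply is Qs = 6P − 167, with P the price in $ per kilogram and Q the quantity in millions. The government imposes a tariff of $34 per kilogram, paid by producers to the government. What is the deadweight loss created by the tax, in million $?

Without the tax, 258 − 2.5P = 6P − 167 gives 8.5P = 425, so P* = $50 and Q* = 133.
With the tax collected from producers, supply shifts: Qs = 6(P − 34) − 167.
New equilibrium: buyers pay $74, producers receive $40, Q = 73. (Wedge: Pb − Ps = 34.)
Quantity falls by |ΔQ| = |133 − 73| = 60.
DWL = ½ · t · |ΔQ| = ½ · 34 · 60 = $1020.

Deadweight loss = $1020 million.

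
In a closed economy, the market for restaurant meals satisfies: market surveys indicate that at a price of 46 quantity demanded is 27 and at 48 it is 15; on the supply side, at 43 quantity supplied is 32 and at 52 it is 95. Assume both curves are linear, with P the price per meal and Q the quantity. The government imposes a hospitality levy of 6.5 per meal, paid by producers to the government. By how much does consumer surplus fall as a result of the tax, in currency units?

Demand slope: (15 − 27)/(48 − 46) = -6, so Qd = 303 − 6P.
Supply slope: (95 − 32)/(52 − 43) = 7, so Qs = 7P − 269.
Before the tax: set 303 − 6P = 7P − 269 → P* = 44, Q* = 39.
With the tax collected from producers, supply shifts: Qs = 7(P − 6.5) − 269.
New equilibrium: buyers pay 47.5, producers receive 41, Q = 18. (Wedge: Pb − Ps = 6.5.)
ΔCS is the trapezoid between Q = 18 and Q = 39 of height 3.5: ½ · (39 + 18) · 3.5 = 99.75.

Consumer surplus falls by 99.75.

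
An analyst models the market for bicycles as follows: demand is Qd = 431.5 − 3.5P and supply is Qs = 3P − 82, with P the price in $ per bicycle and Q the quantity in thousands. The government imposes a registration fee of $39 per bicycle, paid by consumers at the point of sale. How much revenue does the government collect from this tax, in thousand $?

Tax revenue = $3588 thousand.

Without the tax, 431.5 − 3.5P = 3P − 82 gives 6.5P = 513.5, so P* = $79 and Q* = 155.
With the tax collected from consumers, demand (in seller-price terms) shifts: Qd = 431.5 − 3.5(P + 39).
Solving gives Q = 92 with consumers paying $97 and suppliers receiving $58 (the $39 wedge).
Revenue = t · Q = 39 · 92 = $3588.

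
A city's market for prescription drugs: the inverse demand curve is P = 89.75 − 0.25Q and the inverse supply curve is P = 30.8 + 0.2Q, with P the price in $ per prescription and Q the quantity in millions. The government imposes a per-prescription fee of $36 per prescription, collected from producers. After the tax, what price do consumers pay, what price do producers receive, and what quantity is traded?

Consumers pay $77; producers receive $41; quantity = 51.

Inverting to Q(P) form: Qd = 359 − 4P; Qs = 5P − 154.
Without the tax, 359 − 4P = 5P − 154 gives 9P = 513, so P* = $57 and Q* = 131.
With the tax collected from producers, supply shifts: Qs = 5(P − 36) − 154.
New equilibrium: consumers pay $77, producers receive $41, Q = 51. (Wedge: Pb − Ps = 36.)
The less price-elastic side of the market bears the larger share of a per-unit tax.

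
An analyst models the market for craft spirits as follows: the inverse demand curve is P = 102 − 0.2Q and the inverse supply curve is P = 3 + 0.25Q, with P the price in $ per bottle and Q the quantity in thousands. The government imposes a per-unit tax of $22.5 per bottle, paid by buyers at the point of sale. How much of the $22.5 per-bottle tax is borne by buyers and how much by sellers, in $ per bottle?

Inverting to Q(P) form: Qd = 510 − 5P; Qs = 4P − 12.
Without the tax, 510 − 5P = 4P − 12 gives 9P = 522, so P* = $58 and Q* = 220.
With the tax collected from buyers, demand (in seller-price terms) shifts: Qd = 510 − 5(P + 22.5).
New equilibrium: buyers pay $68, sellers receive $45.5, Q = 170. (Wedge: Pb − Ps = 22.5.)
Burden on buyers: $10; on sellers: $12.5. (They sum to $22.5.)
The less price-elastic side of the market bears the larger share of a per-unit tax.

Buyers bear $10 per bottle; sellers bear $12.5 per bottle.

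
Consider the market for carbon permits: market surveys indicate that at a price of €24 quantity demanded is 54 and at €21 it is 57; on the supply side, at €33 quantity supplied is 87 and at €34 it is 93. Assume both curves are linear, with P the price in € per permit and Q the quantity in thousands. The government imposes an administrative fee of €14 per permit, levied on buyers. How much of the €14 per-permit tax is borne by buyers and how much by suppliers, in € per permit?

Buyers bear €12 per permit; suppliers bear €2 per permit.

Demand slope: (57 − 54)/(21 − 24) = -1, so Qd = 78 − P.
Supply slope: (93 − 87)/(34 − 33) = 6, so Qs = 6P − 111.
Without the tax, 78 − P = 6P − 111 gives 7P = 189, so P* = €27 and Q* = 51.
With the tax collected from buyers, demand (in seller-price terms) shifts: Qd = 78 − (P + 14).
Solving gives Q = 39 with buyers paying €39 and suppliers receiving €25 (the €14 wedge).
Burden on buyers: €12; on suppliers: €2. (They sum to €14.)
The less price-elastic side of the market bears the larger share of a per-unit tax.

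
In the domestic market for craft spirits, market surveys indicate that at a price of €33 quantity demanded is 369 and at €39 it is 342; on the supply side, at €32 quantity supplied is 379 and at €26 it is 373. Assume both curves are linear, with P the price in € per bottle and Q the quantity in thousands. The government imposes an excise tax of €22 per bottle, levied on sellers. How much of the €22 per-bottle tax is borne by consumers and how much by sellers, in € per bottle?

Demand slope: (342 − 369)/(39 − 33) = -4.5, so Qd = 517.5 − 4.5P.
Supply slope: (373 − 379)/(26 − 32) = 1, so Qs = P + 347.
Without the tax, 517.5 − 4.5P = P + 347 gives 5.5P = 170.5, so P* = €31 and Q* = 378.
With the tax collected from sellers, supply shifts: Qs = (P − 22) + 347.
Solving gives Q = 360 with consumers paying €35 and sellers receiving €13 (the €22 wedge).
Burden on consumers: €4; on sellers: €18. (They sum to €22.)

Consumers bear €4 per bottle; sellers bear €18 per bottle.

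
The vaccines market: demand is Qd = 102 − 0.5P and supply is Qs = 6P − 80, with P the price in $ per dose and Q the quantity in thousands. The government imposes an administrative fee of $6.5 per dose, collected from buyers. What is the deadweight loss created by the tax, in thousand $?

Deadweight loss = $9.75 thousand.

Without the tax, 102 − 0.5P = 6P − 80 gives 6.5P = 182, so P* = $28 and Q* = 88.
With the tax collected from buyers, demand (in seller-price terms) shifts: Qd = 102 − 0.5(P + 6.5).
New equilibrium: buyers pay $34, suppliers receive $27.5, Q = 85. (Wedge: Pb − Ps = 6.5.)
Quantity falls by |ΔQ| = |88 − 85| = 3.
DWL = ½ · t · |ΔQ| = ½ · 6.5 · 3 = $9.75.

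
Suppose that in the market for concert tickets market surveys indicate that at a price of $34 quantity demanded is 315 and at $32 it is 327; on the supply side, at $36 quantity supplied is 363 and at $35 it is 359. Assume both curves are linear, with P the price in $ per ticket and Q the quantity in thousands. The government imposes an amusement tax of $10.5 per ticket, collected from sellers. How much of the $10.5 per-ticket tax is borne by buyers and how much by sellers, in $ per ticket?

Demand slope: (327 − 315)/(32 − 34) = -6, so Qd = 519 − 6P.
Supply slope: (359 − 363)/(35 − 36) = 4, so Qs = 4P + 219.
Without the tax, 519 − 6P = 4P + 219 gives 10P = 300, so P* = $30 and Q* = 339.
With the tax collected from sellers, supply shifts: Qs = 4(P − 10.5) + 219.
New equilibrium: buyers pay $34.2, sellers receive $23.7, Q = 313.8. (Wedge: Pb − Ps = 10.5.)
Burden on buyers: $4.2; on sellers: $6.3. (They sum to $10.5.)
The less price-elastic side of the market bears the larger share of a per-unit tax.

Buyers bear $4.2 per ticket; sellers bear $6.3 per ticket.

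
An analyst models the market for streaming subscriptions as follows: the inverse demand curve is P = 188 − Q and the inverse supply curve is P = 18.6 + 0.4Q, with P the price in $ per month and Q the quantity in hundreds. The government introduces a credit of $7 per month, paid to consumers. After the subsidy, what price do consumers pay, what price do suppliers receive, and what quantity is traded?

Consumers pay $62; suppliers receive $69; quantity = 126.

Rewrite in direct form: Qd = 188 − P and Qs = 2.5P − 46.5.
Without the subsidy, 188 − P = 2.5P − 46.5 gives 3.5P = 234.5, so P* = $67 and Q* = 121.
With a per-unit subsidy paid to consumers, each effectively pays P − 7, so demand becomes Qd = 188 − (P − 7).
Solving gives Q = 126 with consumers paying $62 and suppliers receiving $69 (the $7 wedge).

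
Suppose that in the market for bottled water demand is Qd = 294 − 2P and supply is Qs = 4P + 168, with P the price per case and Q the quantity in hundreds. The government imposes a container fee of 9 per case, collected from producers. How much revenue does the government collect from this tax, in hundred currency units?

Tax revenue = 2160 hundred.

Before the tax: set 294 − 2P = 4P + 168 → P* = 21, Q* = 252.
With the tax collected from producers, supply shifts: Qs = 4(P − 9) + 168.
New equilibrium: consumers pay 27, producers receive 18, Q = 240. (Wedge: Pb − Ps = 9.)
Revenue = t · Q = 9 · 240 = 2160.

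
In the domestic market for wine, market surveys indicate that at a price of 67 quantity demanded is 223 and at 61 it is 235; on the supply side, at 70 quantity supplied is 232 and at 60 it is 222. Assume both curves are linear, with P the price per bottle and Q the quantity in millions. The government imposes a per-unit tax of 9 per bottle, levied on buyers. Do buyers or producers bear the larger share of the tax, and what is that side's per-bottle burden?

Demand slope: (235 − 223)/(61 − 67) = -2, so Qd = 357 − 2P.
Supply slope: (222 − 232)/(60 − 70) = 1, so Qs = P + 162.
Before the tax: set 357 − 2P = P + 162 → P* = 65, Q* = 227.
With the tax collected from buyers, demand (in seller-price terms) shifts: Qd = 357 − 2(P + 9).
New equilibrium: buyers pay 68, producers receive 59, Q = 221. (Wedge: Pb − Ps = 9.)
Per-bottle burden: buyers 3, producers 6.
Producers take the larger share because supply is less price-elastic here (demand slope 2 vs supply slope 1).

Producers bear the larger share: 6 per bottle.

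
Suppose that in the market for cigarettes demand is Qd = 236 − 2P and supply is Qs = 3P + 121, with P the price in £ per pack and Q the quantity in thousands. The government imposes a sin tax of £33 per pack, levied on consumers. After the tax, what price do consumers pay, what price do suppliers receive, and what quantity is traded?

Consumers pay £42.8; suppliers receive £9.8; quantity = 150.4.

Without the tax, 236 − 2P = 3P + 121 gives 5P = 115, so P* = £23 and Q* = 190.
With the tax collected from consumers, demand (in seller-price terms) shifts: Qd = 236 − 2(P + 33).
Solving gives Q = 150.4 with consumers paying £42.8 and suppliers receiving £9.8 (the £33 wedge).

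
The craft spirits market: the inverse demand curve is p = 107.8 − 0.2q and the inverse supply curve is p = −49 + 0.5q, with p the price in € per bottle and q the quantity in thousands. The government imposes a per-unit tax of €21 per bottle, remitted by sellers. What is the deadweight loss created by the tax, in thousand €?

Deadweight loss = €315 thousand.

Inverting to q(p) form: qd = 539 − 5p; qs = 2p + 98.
Before the tax: set 539 − 5p = 2p + 98 → p* = €63, q* = 224.
With the tax collected from sellers, supply shifts: qs = 2(p − 21) + 98.
New equilibrium: buyers pay €69, sellers receive €48, q = 194. (Wedge: pb − ps = 21.)
Quantity falls by |ΔQ| = |224 − 194| = 30.
DWL = ½ · t · |ΔQ| = ½ · 21 · 30 = €315.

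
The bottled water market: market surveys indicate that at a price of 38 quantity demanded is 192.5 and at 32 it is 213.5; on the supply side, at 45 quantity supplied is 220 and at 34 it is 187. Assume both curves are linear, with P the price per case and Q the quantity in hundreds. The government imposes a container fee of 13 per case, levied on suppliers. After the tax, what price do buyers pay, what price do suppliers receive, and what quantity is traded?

Buyers pay 43; suppliers receive 30; quantity = 175.

Demand slope: (213.5 − 192.5)/(32 − 38) = -3.5, so Qd = 325.5 − 3.5P.
Supply slope: (187 − 220)/(34 − 45) = 3, so Qs = 3P + 85.
Without the tax, 325.5 − 3.5P = 3P + 85 gives 6.5P = 240.5, so P* = 37 and Q* = 196.
With the tax collected from suppliers, supply shifts: Qs = 3(P − 13) + 85.
Solving gives Q = 175 with buyers paying 43 and suppliers receiving 30 (the 13 wedge).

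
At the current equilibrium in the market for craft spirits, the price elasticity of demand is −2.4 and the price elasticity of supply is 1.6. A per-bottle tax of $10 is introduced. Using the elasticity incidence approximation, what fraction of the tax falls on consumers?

Consumers' share ≈ 0.4.

Incidence ratio: consumers' share ≈ εs / (εs + |εd|) = 1.6 / (1.6 + 2.4) = 0.4.
Supply is the less elastic side, so consumers bear the smaller share.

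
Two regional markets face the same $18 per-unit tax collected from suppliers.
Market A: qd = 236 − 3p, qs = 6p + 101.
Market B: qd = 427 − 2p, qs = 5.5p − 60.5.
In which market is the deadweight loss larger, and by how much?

Market A, by $86.4.

Market A: pre-tax p* = $15, q* = 191; post-tax q = 155; deadweight loss = $324.
Market B: pre-tax p* = $65, q* = 297; post-tax q = 270.6; deadweight loss = $237.6.
Difference: $324 vs $237.6 → market A is larger by $86.4.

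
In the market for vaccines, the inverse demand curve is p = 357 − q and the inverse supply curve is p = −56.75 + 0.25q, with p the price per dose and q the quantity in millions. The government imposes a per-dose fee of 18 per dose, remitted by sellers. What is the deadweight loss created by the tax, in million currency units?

Deadweight loss = 129.6 million.

Rewrite in direct form: qd = 357 − p and qs = 4p + 227.
Without the tax, 357 − p = 4p + 227 gives 5p = 130, so p* = 26 and q* = 331.
With the tax collected from sellers, supply shifts: qs = 4(p − 18) + 227.
New equilibrium: buyers pay 40.4, sellers receive 22.4, q = 316.6. (Wedge: pb − ps = 18.)
Quantity falls by |ΔQ| = |331 − 316.6| = 14.4.
DWL = ½ · t · |ΔQ| = ½ · 18 · 14.4 = 129.6.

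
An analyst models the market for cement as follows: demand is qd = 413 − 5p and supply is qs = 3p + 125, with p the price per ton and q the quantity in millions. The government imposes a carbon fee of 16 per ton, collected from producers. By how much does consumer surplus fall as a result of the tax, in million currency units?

Without the tax, 413 − 5p = 3p + 125 gives 8p = 288, so p* = 36 and q* = 233.
With the tax collected from producers, supply shifts: qs = 3(p − 16) + 125.
Solving gives q = 203 with buyers paying 42 and producers receiving 26 (the 16 wedge).
ΔCS is the trapezoid between Q = 203 and Q = 233 of height 6: ½ · (233 + 203) · 6 = 1308.

Consumer surplus falls by 1308 million.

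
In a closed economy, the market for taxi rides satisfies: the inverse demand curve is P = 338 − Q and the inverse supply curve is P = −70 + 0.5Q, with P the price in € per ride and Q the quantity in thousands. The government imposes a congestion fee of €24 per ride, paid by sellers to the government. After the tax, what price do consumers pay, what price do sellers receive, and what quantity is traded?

Consumers pay €82; sellers receive €58; quantity = 256.

Rewrite in direct form: Qd = 338 − P and Qs = 2P + 140.
Without the tax, 338 − P = 2P + 140 gives 3P = 198, so P* = €66 and Q* = 272.
With the tax collected from sellers, supply shifts: Qs = 2(P − 24) + 140.
Solving gives Q = 256 with consumers paying €82 and sellers receiving €58 (the €24 wedge).
The less price-elastic side of the market bears the larger share of a per-unit tax.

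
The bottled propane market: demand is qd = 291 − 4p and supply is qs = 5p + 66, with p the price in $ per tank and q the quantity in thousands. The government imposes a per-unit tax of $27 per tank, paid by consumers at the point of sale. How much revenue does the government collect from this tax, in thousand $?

Tax revenue = $3537 thousand.

Without the tax, 291 − 4p = 5p + 66 gives 9p = 225, so p* = $25 and q* = 191.
With the tax collected from consumers, demand (in seller-price terms) shifts: qd = 291 − 4(p + 27).
New equilibrium: consumers pay $40, producers receive $13, q = 131. (Wedge: pb − ps = 27.)
Revenue = t · Q = 27 · 131 = $3537.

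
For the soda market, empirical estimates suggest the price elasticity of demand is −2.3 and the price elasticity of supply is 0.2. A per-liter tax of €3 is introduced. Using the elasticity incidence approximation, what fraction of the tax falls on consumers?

Incidence ratio: consumers' share ≈ εs / (εs + |εd|) = 0.2 / (0.2 + 2.3) = 0.08.
Supply is the less elastic side, so consumers bear the smaller share.

Consumers' share ≈ 0.08.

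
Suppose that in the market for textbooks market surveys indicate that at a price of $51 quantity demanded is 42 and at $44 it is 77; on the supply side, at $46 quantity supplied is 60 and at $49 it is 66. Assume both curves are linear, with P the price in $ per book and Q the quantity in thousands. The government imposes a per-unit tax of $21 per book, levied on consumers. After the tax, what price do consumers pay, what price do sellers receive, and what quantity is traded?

Demand slope: (77 − 42)/(44 − 51) = -5, so Qd = 297 − 5P.
Supply slope: (66 − 60)/(49 − 46) = 2, so Qs = 2P − 32.
Before the tax: set 297 − 5P = 2P − 32 → P* = $47, Q* = 62.
With the tax collected from consumers, demand (in seller-price terms) shifts: Qd = 297 − 5(P + 21).
New equilibrium: consumers pay $53, sellers receive $32, Q = 32. (Wedge: Pb − Ps = 21.)
The less price-elastic side of the market bears the larger share of a per-unit tax.

Consumers pay $53; sellers receive $32; quantity = 32.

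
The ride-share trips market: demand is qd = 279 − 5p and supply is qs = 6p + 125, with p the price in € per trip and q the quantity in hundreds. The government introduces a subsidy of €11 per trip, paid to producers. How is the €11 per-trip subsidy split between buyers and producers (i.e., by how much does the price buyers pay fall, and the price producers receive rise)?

Before the subsidy: set 279 − 5p = 6p + 125 → p* = €14, q* = 209.
With a per-unit subsidy paid to producers, each receives p + 11 per unit sold, so supply becomes qs = 6(p + 11) + 125.
Solving gives q = 239 with buyers paying €8 and producers receiving €19 (the €11 wedge).
Gain to buyers: €6; to producers: €5. (They sum to €11.)

Buyers gain €6 per trip; producers gain €5 per trip.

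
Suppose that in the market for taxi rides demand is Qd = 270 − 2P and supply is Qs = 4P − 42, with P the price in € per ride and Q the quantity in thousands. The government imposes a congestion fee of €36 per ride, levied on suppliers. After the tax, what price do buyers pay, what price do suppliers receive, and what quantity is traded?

Without the tax, 270 − 2P = 4P − 42 gives 6P = 312, so P* = €52 and Q* = 166.
With the tax collected from suppliers, supply shifts: Qs = 4(P − 36) − 42.
New equilibrium: buyers pay €76, suppliers receive €40, Q = 118. (Wedge: Pb − Ps = 36.)
The less price-elastic side of the market bears the larger share of a per-unit tax.

Buyers pay €76; suppliers receive €40; quantity = 118.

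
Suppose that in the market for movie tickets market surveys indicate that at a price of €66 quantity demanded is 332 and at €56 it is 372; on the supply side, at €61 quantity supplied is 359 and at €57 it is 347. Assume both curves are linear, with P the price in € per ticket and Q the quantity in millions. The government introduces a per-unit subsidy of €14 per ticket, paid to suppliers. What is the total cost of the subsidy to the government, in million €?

Government outlay = €5320 million.

Demand slope: (372 − 332)/(56 − 66) = -4, so Qd = 596 − 4P.
Supply slope: (347 − 359)/(57 − 61) = 3, so Qs = 3P + 176.
Before the subsidy: set 596 − 4P = 3P + 176 → P* = €60, Q* = 356.
With a per-unit subsidy paid to suppliers, each receives P + 14 per unit sold, so supply becomes Qs = 3(P + 14) + 176.
Solving gives Q = 380 with buyers paying €54 and suppliers receiving €68 (the €14 wedge).
Outlay = t · Q = 14 · 380 = €5320.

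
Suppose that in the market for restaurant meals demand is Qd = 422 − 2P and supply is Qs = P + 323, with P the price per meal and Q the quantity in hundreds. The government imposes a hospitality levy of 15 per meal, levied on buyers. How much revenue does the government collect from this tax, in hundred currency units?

Tax revenue = 5190 hundred.

Without the tax, 422 − 2P = P + 323 gives 3P = 99, so P* = 33 and Q* = 356.
With the tax collected from buyers, demand (in seller-price terms) shifts: Qd = 422 − 2(P + 15).
Solving gives Q = 346 with buyers paying 38 and producers receiving 23 (the 15 wedge).
Revenue = t · Q = 15 · 346 = 5190.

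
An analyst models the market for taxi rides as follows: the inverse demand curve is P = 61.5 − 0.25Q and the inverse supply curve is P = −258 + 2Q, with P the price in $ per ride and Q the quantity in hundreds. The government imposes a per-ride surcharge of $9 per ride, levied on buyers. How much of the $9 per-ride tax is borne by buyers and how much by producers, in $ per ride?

Buyers bear $1 per ride; producers bear $8 per ride.

Inverting to Q(P) form: Qd = 246 − 4P; Qs = 0.5P + 129.
Before the tax: set 246 − 4P = 0.5P + 129 → P* = $26, Q* = 142.
With the tax collected from buyers, demand (in seller-price terms) shifts: Qd = 246 − 4(P + 9).
Solving gives Q = 138 with buyers paying $27 and producers receiving $18 (the $9 wedge).
Burden on buyers: $1; on producers: $8. (They sum to $9.)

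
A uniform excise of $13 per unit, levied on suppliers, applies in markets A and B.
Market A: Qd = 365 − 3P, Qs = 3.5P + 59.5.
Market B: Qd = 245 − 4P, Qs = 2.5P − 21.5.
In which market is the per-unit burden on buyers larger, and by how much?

Market A: pre-tax P* = $47, Q* = 224; post-tax Q = 203; per-unit burden on buyers = $7.
Market B: pre-tax P* = $41, Q* = 81; post-tax Q = 61; per-unit burden on buyers = $5.
Difference: $7 vs $5 → market A is larger by $2.

Market A, by $2.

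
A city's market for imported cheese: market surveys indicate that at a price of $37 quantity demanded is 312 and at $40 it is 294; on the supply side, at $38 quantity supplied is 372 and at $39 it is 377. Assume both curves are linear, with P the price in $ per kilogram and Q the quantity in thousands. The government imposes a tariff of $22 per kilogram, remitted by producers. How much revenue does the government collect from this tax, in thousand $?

Tax revenue = $6204 thousand.

Demand slope: (294 − 312)/(40 − 37) = -6, so Qd = 534 − 6P.
Supply slope: (377 − 372)/(39 − 38) = 5, so Qs = 5P + 182.
Without the tax, 534 − 6P = 5P + 182 gives 11P = 352, so P* = $32 and Q* = 342.
With the tax collected from producers, supply shifts: Qs = 5(P − 22) + 182.
Solving gives Q = 282 with buyers paying $42 and producers receiving $20 (the $22 wedge).
Revenue = t · Q = 22 · 282 = $6204.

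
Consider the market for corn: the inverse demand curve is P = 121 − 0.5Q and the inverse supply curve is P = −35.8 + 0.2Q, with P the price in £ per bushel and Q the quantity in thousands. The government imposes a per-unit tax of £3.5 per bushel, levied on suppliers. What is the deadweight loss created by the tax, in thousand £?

Rewrite in direct form: Qd = 242 − 2P and Qs = 5P + 179.
Without the tax, 242 − 2P = 5P + 179 gives 7P = 63, so P* = £9 and Q* = 224.
With the tax collected from suppliers, supply shifts: Qs = 5(P − 3.5) + 179.
New equilibrium: consumers pay £11.5, suppliers receive £8, Q = 219. (Wedge: Pb − Ps = 3.5.)
Quantity falls by |ΔQ| = |224 − 219| = 5.
DWL = ½ · t · |ΔQ| = ½ · 3.5 · 5 = £8.75.

Deadweight loss = £8.75 thousand.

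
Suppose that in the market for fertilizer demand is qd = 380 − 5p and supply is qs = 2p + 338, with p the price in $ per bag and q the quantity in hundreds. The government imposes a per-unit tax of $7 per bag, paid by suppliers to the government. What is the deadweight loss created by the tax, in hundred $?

Without the tax, 380 − 5p = 2p + 338 gives 7p = 42, so p* = $6 and q* = 350.
With the tax collected from suppliers, supply shifts: qs = 2(p − 7) + 338.
New equilibrium: consumers pay $8, suppliers receive $1, q = 340. (Wedge: pb − ps = 7.)
Quantity falls by |ΔQ| = |350 − 340| = 10.
DWL = ½ · t · |ΔQ| = ½ · 7 · 10 = $35.

Deadweight loss = $35 hundred.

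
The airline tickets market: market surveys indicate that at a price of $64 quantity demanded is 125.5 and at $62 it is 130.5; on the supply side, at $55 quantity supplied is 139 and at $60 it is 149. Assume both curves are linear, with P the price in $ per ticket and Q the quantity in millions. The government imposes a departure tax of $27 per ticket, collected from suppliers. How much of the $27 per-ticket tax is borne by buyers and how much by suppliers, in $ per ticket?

Demand slope: (130.5 − 125.5)/(62 − 64) = -2.5, so Qd = 285.5 − 2.5P.
Supply slope: (149 − 139)/(60 − 55) = 2, so Qs = 2P + 29.
Before the tax: set 285.5 − 2.5P = 2P + 29 → P* = $57, Q* = 143.
With the tax collected from suppliers, supply shifts: Qs = 2(P − 27) + 29.
New equilibrium: buyers pay $69, suppliers receive $42, Q = 113. (Wedge: Pb − Ps = 27.)
Burden on buyers: $12; on suppliers: $15. (They sum to $27.)
The less price-elastic side of the market bears the larger share of a per-unit tax.

Buyers bear $12 per ticket; suppliers bear $15 per ticket.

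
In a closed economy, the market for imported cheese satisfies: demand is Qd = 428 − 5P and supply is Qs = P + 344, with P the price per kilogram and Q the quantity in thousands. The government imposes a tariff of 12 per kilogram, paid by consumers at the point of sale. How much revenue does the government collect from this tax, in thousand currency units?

Tax revenue = 4176 thousand.

Before the tax: set 428 − 5P = P + 344 → P* = 14, Q* = 358.
With the tax collected from consumers, demand (in seller-price terms) shifts: Qd = 428 − 5(P + 12).
Solving gives Q = 348 with consumers paying 16 and producers receiving 4 (the 12 wedge).
Revenue = t · Q = 12 · 348 = 4176.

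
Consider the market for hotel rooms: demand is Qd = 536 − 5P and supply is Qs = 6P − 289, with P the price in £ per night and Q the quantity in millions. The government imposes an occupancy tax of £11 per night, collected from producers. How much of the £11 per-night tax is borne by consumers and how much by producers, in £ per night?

Consumers bear £6 per night; producers bear £5 per night.

Without the tax, 536 − 5P = 6P − 289 gives 11P = 825, so P* = £75 and Q* = 161.
With the tax collected from producers, supply shifts: Qs = 6(P − 11) − 289.
Solving gives Q = 131 with consumers paying £81 and producers receiving £70 (the £11 wedge).
Burden on consumers: £6; on producers: £5. (They sum to £11.)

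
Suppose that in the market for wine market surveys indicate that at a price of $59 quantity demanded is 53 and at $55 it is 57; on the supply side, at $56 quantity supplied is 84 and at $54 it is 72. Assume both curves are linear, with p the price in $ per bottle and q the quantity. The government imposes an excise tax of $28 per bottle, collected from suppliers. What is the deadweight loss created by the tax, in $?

Deadweight loss = $336.

Demand slope: (57 − 53)/(55 − 59) = -1, so qd = 112 − p.
Supply slope: (72 − 84)/(54 − 56) = 6, so qs = 6p − 252.
Without the tax, 112 − p = 6p − 252 gives 7p = 364, so p* = $52 and q* = 60.
With the tax collected from suppliers, supply shifts: qs = 6(p − 28) − 252.
New equilibrium: consumers pay $76, suppliers receive $48, q = 36. (Wedge: pb − ps = 28.)
Quantity falls by |ΔQ| = |60 − 36| = 24.
DWL = ½ · t · |ΔQ| = ½ · 28 · 24 = $336.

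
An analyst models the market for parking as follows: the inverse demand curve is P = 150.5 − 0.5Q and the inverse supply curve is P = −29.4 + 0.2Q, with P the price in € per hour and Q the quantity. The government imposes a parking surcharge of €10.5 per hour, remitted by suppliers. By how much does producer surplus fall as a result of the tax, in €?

Rewrite in direct form: Qd = 301 − 2P and Qs = 5P + 147.
Without the tax, 301 − 2P = 5P + 147 gives 7P = 154, so P* = €22 and Q* = 257.
With the tax collected from suppliers, supply shifts: Qs = 5(P − 10.5) + 147.
Solving gives Q = 242 with buyers paying €29.5 and suppliers receiving €19 (the €10.5 wedge).
ΔPS is the trapezoid between Q = 242 and Q = 257 of height €3: ½ · (257 + 242) · 3 = €748.5.

Producer surplus falls by €748.5.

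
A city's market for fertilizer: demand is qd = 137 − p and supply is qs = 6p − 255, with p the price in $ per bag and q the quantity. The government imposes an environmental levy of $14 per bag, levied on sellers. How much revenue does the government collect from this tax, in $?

Without the tax, 137 − p = 6p − 255 gives 7p = 392, so p* = $56 and q* = 81.
With the tax collected from sellers, supply shifts: qs = 6(p − 14) − 255.
New equilibrium: buyers pay $68, sellers receive $54, q = 69. (Wedge: pb − ps = 14.)
Revenue = t · Q = 14 · 69 = $966.

Tax revenue = $966.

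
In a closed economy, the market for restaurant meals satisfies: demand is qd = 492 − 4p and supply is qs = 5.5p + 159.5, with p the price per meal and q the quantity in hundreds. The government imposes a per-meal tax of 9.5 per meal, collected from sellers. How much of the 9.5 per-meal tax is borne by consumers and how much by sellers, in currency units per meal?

Without the tax, 492 − 4p = 5.5p + 159.5 gives 9.5p = 332.5, so p* = 35 and q* = 352.
With the tax collected from sellers, supply shifts: qs = 5.5(p − 9.5) + 159.5.
Solving gives q = 330 with consumers paying 40.5 and sellers receiving 31 (the 9.5 wedge).
Burden on consumers: 5.5; on sellers: 4. (They sum to 9.5.)
The less price-elastic side of the market bears the larger share of a per-unit tax.

Consumers bear 5.5 per meal; sellers bear 4 per meal.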